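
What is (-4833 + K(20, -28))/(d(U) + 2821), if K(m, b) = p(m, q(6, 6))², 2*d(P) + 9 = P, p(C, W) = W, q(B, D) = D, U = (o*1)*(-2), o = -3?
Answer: -9594/5639 ≈ -1.7014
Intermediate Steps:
U = 6 (U = -3*1*(-2) = -3*(-2) = 6)
d(P) = -9/2 + P/2
K(m, b) = 36 (K(m, b) = 6² = 36)
(-4833 + K(20, -28))/(d(U) + 2821) = (-4833 + 36)/((-9/2 + (½)*6) + 2821) = -4797/((-9/2 + 3) + 2821) = -4797/(-3/2 + 2821) = -4797/5639/2 = -4797*2/5639 = -9594/5639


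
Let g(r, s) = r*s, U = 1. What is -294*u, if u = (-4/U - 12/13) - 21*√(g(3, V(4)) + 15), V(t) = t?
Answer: 18816/13 + 18522*√3 ≈ 33528.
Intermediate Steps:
u = -64/13 - 63*√3 (u = (-4/1 - 12/13) - 21*√(3*4 + 15) = (-4*1 - 12*1/13) - 21*√(12 + 15) = (-4 - 12/13) - 63*√3 = -64/13 - 63*√3 ≈ -114.04)
-294*u = -294*(-64/13 - 63*√3) = 18816/13 + 18522*√3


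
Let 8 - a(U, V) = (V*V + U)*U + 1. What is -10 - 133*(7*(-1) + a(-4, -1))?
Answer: 1586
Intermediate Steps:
a(U, V) = 7 - U*(U + V**2) (a(U, V) = 8 - ((V*V + U)*U + 1) = 8 - ((V**2 + U)*U + 1) = 8 - ((U + V**2)*U + 1) = 8 - (U*(U + V**2) + 1) = 8 - (1 + U*(U + V**2)) = 8 + (-1 - U*(U + V**2)) = 7 - U*(U + V**2))
-10 - 133*(7*(-1) + a(-4, -1)) = -10 - 133*(7*(-1) + (7 - 1*(-4)**2 - 1*(-4)*(-1)**2)) = -10 - 133*(-7 + (7 - 1*16 - 1*(-4)*1)) = -10 - 133*(-7 + (7 - 16 + 4)) = -10 - 133*(-7 - 5) = -10 - 133*(-12) = -10 + 1596 = 1586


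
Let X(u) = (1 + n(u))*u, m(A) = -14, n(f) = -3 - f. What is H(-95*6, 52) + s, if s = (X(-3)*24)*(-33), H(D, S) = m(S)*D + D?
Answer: 9786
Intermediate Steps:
X(u) = u*(-2 - u) (X(u) = (1 + (-3 - u))*u = (-2 - u)*u = u*(-2 - u))
H(D, S) = -13*D (H(D, S) = -14*D + D = -13*D)
s = 2376 (s = (-1*(-3)*(2 - 3)*24)*(-33) = (-1*(-3)*(-1)*24)*(-33) = -3*24*(-33) = -72*(-33) = 2376)
H(-95*6, 52) + s = -(-1235)*6 + 2376 = -13*(-570) + 2376 = 7410 + 2376 = 9786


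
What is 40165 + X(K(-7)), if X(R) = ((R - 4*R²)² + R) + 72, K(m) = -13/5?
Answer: 25695581/625 ≈ 41113.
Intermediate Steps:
K(m) = -13/5 (K(m) = -13*⅕ = -13/5)
X(R) = 72 + R + (R - 4*R²)² (X(R) = (R + (R - 4*R²)²) + 72 = 72 + R + (R - 4*R²)²)
40165 + X(K(-7)) = 40165 + (72 - 13/5 + (-13/5)²*(-1 + 4*(-13/5))²) = 40165 + (72 - 13/5 + 169*(-1 - 52/5)²/25) = 40165 + (72 - 13/5 + 169*(-57/5)²/25) = 40165 + (72 - 13/5 + (169/25)*(3249/25)) = 40165 + (72 - 13/5 + 549081/625) = 40165 + 592456/625 = 25695581/625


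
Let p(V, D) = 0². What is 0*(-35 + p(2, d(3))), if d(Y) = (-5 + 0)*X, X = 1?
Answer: 0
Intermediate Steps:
d(Y) = -5 (d(Y) = (-5 + 0)*1 = -5*1 = -5)
p(V, D) = 0
0*(-35 + p(2, d(3))) = 0*(-35 + 0) = 0*(-35) = 0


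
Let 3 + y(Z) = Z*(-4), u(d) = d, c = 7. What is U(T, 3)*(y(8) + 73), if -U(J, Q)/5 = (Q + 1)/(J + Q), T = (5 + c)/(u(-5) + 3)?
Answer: 760/3 ≈ 253.33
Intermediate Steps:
y(Z) = -3 - 4*Z (y(Z) = -3 + Z*(-4) = -3 - 4*Z)
T = -6 (T = (5 + 7)/(-5 + 3) = 12/(-2) = 12*(-½) = -6)
U(J, Q) = -5*(1 + Q)/(J + Q) (U(J, Q) = -5*(Q + 1)/(J + Q) = -5*(1 + Q)/(J + Q))
U(T, 3)*(y(8) + 73) = (5*(-1 - 1*3)/(-6 + 3))*((-3 - 4*8) + 73) = (5*(-1 - 3)/(-3))*((-3 - 32) + 73) = (5*(-⅓)*(-4))*(-35 + 73) = (20/3)*38 = 760/3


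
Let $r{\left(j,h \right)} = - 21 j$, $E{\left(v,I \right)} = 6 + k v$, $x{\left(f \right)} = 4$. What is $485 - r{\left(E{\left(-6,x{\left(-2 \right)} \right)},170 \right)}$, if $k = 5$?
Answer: $-19$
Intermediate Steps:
$E{\left(v,I \right)} = 6 + 5 v$
$485 - r{\left(E{\left(-6,x{\left(-2 \right)} \right)},170 \right)} = 485 - - 21 \left(6 + 5 \left(-6\right)\right) = 485 - - 21 \left(6 - 30\right) = 485 - \left(-21\right) \left(-24\right) = 485 - 504 = -19$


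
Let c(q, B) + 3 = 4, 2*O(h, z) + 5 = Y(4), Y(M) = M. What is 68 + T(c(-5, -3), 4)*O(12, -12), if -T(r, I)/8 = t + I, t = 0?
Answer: 84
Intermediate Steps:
O(h, z) = -½ (O(h, z) = -5/2 + (½)*4 = -5/2 + 2 = -½)
c(q, B) = 1 (c(q, B) = -3 + 4 = 1)
T(r, I) = -8*I (T(r, I) = -8*(0 + I) = -8*I)
68 + T(c(-5, -3), 4)*O(12, -12) = 68 - 8*4*(-½) = 68 - 32*(-½) = 68 + 16 = 84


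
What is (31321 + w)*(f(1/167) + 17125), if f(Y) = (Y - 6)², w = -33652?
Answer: -1115619224706/27889 ≈ -4.0002e+7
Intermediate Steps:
f(Y) = (-6 + Y)²
(31321 + w)*(f(1/167) + 17125) = (31321 - 33652)*((-6 + 1/167)² + 17125) = -2331*((-6 + 1/167)² + 17125) = -2331*((-1001/167)² + 17125) = -2331*(1002001/27889 + 17125) = -2331*478601126/27889 = -1115619224706/27889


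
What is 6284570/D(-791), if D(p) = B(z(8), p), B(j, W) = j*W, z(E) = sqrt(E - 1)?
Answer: -6284570*sqrt(7)/5537 ≈ -3003.0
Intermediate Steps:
z(E) = sqrt(-1 + E)
B(j, W) = W*j
D(p) = p*sqrt(7) (D(p) = p*sqrt(-1 + 8) = p*sqrt(7))
6284570/D(-791) = 6284570/((-791*sqrt(7))) = 6284570*(-sqrt(7)/5537) = -6284570*sqrt(7)/5537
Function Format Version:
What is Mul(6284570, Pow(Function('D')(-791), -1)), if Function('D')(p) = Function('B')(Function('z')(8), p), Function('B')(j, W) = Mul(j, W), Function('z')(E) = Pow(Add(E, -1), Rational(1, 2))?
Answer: Mul(Rational(-6284570, 5537), Pow(7, Rational(1, 2))) ≈ -3003.0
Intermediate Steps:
Function('z')(E) = Pow(Add(-1, E), Rational(1, 2))
Function('B')(j, W) = Mul(W, j)
Function('D')(p) = Mul(p, Pow(7, Rational(1, 2))) (Function('D')(p) = Mul(p, Pow(Add(-1, 8), Rational(1, 2))) = Mul(p, Pow(7, Rational(1, 2))))
Mul(6284570, Pow(Function('D')(-791), -1)) = Mul(6284570, Pow(Mul(-791, Pow(7, Rational(1, 2))), -1)) = Mul(6284570, Mul(Rational(-1, 5537), Pow(7, Rational(1, 2)))) = Mul(Rational(-6284570, 5537), Pow(7, Rational(1, 2)))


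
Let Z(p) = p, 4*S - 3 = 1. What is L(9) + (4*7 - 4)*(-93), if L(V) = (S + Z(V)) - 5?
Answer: -2227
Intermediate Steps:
S = 1 (S = 3/4 + (1/4)*1 = 3/4 + 1/4 = 1)
L(V) = -4 + V (L(V) = (1 + V) - 5 = -4 + V)
L(9) + (4*7 - 4)*(-93) = (-4 + 9) + (4*7 - 4)*(-93) = 5 + (28 - 4)*(-93) = 5 + 24*(-93) = 5 - 2232 = -2227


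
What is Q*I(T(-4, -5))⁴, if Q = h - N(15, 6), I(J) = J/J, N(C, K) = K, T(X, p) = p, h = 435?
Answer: 429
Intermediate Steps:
I(J) = 1
Q = 429 (Q = 435 - 1*6 = 435 - 6 = 429)
Q*I(T(-4, -5))⁴ = 429*1⁴ = 429*1 = 429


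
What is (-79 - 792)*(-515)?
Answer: 448565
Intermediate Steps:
(-79 - 792)*(-515) = -871*(-515) = 448565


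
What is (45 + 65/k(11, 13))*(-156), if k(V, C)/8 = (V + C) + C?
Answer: -522015/74 ≈ -7054.3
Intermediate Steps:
k(V, C) = 8*V + 16*C (k(V, C) = 8*((V + C) + C) = 8*((C + V) + C) = 8*(V + 2*C) = 8*V + 16*C)
(45 + 65/k(11, 13))*(-156) = (45 + 65/(8*11 + 16*13))*(-156) = (45 + 65/(88 + 208))*(-156) = (45 + 65/296)*(-156) = (13385/296)*(-156) = -522015/74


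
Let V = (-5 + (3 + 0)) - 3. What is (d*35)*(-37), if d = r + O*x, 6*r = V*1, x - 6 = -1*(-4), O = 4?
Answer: -304325/6 ≈ -50721.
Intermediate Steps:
V = -5 (V = (-5 + 3) - 3 = -2 - 3 = -5)
x = 10 (x = 6 - 1*(-4) = 6 + 4 = 10)
r = -5/6 (r = (-5*1)/6 = (1/6)*(-5) = -5/6 ≈ -0.83333)
d = 235/6 (d = -5/6 + 4*10 = -5/6 + 40 = 235/6 ≈ 39.167)
(d*35)*(-37) = ((235/6)*35)*(-37) = (8225/6)*(-37) = -304325/6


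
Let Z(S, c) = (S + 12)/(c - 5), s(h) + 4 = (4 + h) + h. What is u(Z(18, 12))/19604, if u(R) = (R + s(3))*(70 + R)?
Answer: 720/18473 ≈ 0.038976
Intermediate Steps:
s(h) = 2*h (s(h) = -4 + ((4 + h) + h) = -4 + (4 + 2*h) = 2*h)
Z(S, c) = (12 + S)/(-5 + c)
u(R) = (6 + R)*(70 + R) (u(R) = (R + 2*3)*(70 + R) = (R + 6)*(70 + R) = (6 + R)*(70 + R))
u(Z(18, 12))/19604 = (420 + ((12 + 18)/(-5 + 12))² + 76*((12 + 18)/(-5 + 12)))/19604 = (420 + (30/7)² + 76*(30/7))*(1/19604) = (420 + 900/49 + 2280/7)*(1/19604) = (37440/49)*(1/19604) = 720/18473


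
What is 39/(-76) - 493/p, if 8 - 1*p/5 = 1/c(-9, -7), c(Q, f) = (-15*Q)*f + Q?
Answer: -2190171/170620 ≈ -12.837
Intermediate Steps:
c(Q, f) = Q - 15*Q*f (c(Q, f) = -15*Q*f + Q = Q - 15*Q*f)
p = 38165/954 (p = 40 - 5*(-1/(9*(1 - 15*(-7)))) = 40 - 5*(-1/(9*(1 + 105))) = 40 - 5/((-9*106)) = 40 - 5/(-954) = 40 - 5*(-1/954) = 40 + 5/954 = 38165/954 ≈ 40.005)
39/(-76) - 493/p = 39/(-76) - 493/38165/954 = 39*(-1/76) - 493*954/38165 = -39/76 - 27666/2245 = -2190171/170620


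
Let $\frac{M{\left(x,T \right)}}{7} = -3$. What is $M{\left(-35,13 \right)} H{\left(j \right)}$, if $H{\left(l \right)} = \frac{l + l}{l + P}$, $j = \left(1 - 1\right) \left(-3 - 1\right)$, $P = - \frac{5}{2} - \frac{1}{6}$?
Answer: $0$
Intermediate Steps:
$P = - \frac{8}{3}$ ($P = \left(-5\right) \frac{1}{2} - \frac{1}{6} = - \frac{5}{2} - \frac{1}{6} = - \frac{8}{3} \approx -2.6667$)
$M{\left(x,T \right)} = -21$ ($M{\left(x,T \right)} = 7 \left(-3\right) = -21$)
$j = 0$ ($j = 0 \left(-4\right) = 0$)
$H{\left(l \right)} = \frac{2 l}{- \frac{8}{3} + l}$ ($H{\left(l \right)} = \frac{l + l}{l - \frac{8}{3}} = \frac{2 l}{- \frac{8}{3} + l}$)
$M{\left(-35,13 \right)} H{\left(j \right)} = - 21 \cdot 6 \cdot 0 \frac{1}{-8 + 3 \cdot 0} = - 21 \cdot 6 \cdot 0 \frac{1}{-8 + 0} = - 21 \cdot 6 \cdot 0 \frac{1}{-8} = - 21 \cdot 6 \cdot 0 \left(- \frac{1}{8}\right) = \left(-21\right) 0 = 0$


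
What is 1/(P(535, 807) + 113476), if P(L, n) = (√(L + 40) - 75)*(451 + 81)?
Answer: 9197/656336122 - 665*√23/1312672244 ≈ 1.1583e-5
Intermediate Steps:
P(L, n) = -39900 + 532*√(40 + L) (P(L, n) = (√(40 + L) - 75)*532 = (-75 + √(40 + L))*532 = -39900 + 532*√(40 + L))
1/(P(535, 807) + 113476) = 1/((-39900 + 532*√(40 + 535)) + 113476) = 1/((-39900 + 532*√575) + 113476) = 1/((-39900 + 532*(5*√23)) + 113476) = 1/((-39900 + 2660*√23) + 113476) = 1/(73576 + 2660*√23)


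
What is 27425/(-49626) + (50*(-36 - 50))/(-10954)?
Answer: -43510825/271801602 ≈ -0.16008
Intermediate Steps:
27425/(-49626) + (50*(-36 - 50))/(-10954) = 27425*(-1/49626) + (50*(-86))*(-1/10954) = -27425/49626 - 4300*(-1/10954) = -27425/49626 + 2150/5477 = -43510825/271801602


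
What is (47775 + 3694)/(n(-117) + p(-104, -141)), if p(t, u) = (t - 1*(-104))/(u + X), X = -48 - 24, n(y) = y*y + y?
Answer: 51469/13572 ≈ 3.7923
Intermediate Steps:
n(y) = y + y**2 (n(y) = y**2 + y = y + y**2)
X = -72
p(t, u) = (104 + t)/(-72 + u) (p(t, u) = (t - 1*(-104))/(u - 72) = (t + 104)/(-72 + u) = (104 + t)/(-72 + u))
(47775 + 3694)/(n(-117) + p(-104, -141)) = (47775 + 3694)/(-117*(1 - 117) + (104 - 104)/(-72 - 141)) = 51469/(-117*(-116) + 0/(-213)) = 51469/(13572 - 1/213*0) = 51469/(13572 + 0) = 51469/13572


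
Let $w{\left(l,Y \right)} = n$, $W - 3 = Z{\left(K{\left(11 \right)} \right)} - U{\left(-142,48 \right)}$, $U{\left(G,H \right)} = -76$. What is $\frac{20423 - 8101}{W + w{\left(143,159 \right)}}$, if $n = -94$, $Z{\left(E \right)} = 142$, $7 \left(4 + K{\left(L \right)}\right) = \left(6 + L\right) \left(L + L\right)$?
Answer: $\frac{12322}{127} \approx 97.024$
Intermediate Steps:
$K{\left(L \right)} = -4 + \frac{2 L \left(6 + L\right)}{7}$ ($K{\left(L \right)} = -4 + \frac{\left(6 + L\right) \left(L + L\right)}{7} = -4 + \frac{\left(6 + L\right) 2 L}{7} = -4 + \frac{2 L \left(6 + L\right)}{7}$)
$W = 221$ ($W = 3 + \left(142 - -76\right) = 3 + \left(142 + 76\right) = 3 + 218 = 221$)
$w{\left(l,Y \right)} = -94$
$\frac{20423 - 8101}{W + w{\left(143,159 \right)}} = \frac{20423 - 8101}{221 - 94} = \frac{12322}{127}$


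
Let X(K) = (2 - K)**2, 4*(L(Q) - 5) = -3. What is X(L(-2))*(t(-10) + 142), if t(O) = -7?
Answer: 10935/16 ≈ 683.44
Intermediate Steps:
L(Q) = 17/4 (L(Q) = 5 + (1/4)*(-3) = 5 - 3/4 = 17/4)
X(L(-2))*(t(-10) + 142) = (-2 + 17/4)**2*(-7 + 142) = (9/4)**2*135 = (81/16)*135 = 10935/16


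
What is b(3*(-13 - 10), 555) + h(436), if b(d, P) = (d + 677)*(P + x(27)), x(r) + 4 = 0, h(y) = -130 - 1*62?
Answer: 334816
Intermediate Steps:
h(y) = -192 (h(y) = -130 - 62 = -192)
x(r) = -4 (x(r) = -4 + 0 = -4)
b(d, P) = (-4 + P)*(677 + d) (b(d, P) = (d + 677)*(P - 4) = (677 + d)*(-4 + P) = (-4 + P)*(677 + d))
b(3*(-13 - 10), 555) + h(436) = (-2708 - 12*(-13 - 10) + 677*555 + 555*(3*(-13 - 10))) - 192 = (-2708 - 12*(-23) + 375735 + 555*(3*(-23))) - 192 = (-2708 - 4*(-69) + 375735 + 555*(-69)) - 192 = (-2708 + 276 + 375735 - 38295) - 192 = 335008 - 192 = 334816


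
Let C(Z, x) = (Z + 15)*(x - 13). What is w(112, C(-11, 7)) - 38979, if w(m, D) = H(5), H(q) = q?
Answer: -38974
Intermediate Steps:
C(Z, x) = (-13 + x)*(15 + Z) (C(Z, x) = (15 + Z)*(-13 + x) = (-13 + x)*(15 + Z))
w(m, D) = 5
w(112, C(-11, 7)) - 38979 = 5 - 38979 = -38974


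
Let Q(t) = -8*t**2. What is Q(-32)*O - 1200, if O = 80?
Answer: -656560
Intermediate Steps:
Q(-32)*O - 1200 = -8*(-32)**2*80 - 1200 = -8*1024*80 - 1200 = -8192*80 - 1200 = -655360 - 1200 = -656560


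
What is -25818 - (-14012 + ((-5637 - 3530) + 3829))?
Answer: -6468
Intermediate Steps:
-25818 - (-14012 + ((-5637 - 3530) + 3829)) = -25818 - (-14012 + (-9167 + 3829)) = -25818 - (-14012 - 5338) = -25818 - 1*(-19350) = -25818 + 19350 = -6468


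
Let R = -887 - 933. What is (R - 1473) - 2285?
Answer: -5578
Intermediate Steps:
R = -1820
(R - 1473) - 2285 = (-1820 - 1473) - 2285 = -3293 - 2285 = -5578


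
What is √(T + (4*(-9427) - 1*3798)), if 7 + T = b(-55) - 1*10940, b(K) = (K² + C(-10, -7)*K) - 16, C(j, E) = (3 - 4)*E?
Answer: I*√49829 ≈ 223.22*I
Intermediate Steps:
C(j, E) = -E
b(K) = -16 + K² + 7*K (b(K) = (K² + (-1*(-7))*K) - 16 = (K² + 7*K) - 16 = -16 + K² + 7*K)
T = -8323 (T = -7 + ((-16 + (-55)² + 7*(-55)) - 1*10940) = -7 + ((-16 + 3025 - 385) - 10940) = -7 + (2624 - 10940) = -7 - 8316 = -8323)
√(T + (4*(-9427) - 1*3798)) = √(-8323 + (4*(-9427) - 1*3798)) = √(-8323 + (-37708 - 3798)) = √(-8323 - 41506) = √(-49829) = I*√49829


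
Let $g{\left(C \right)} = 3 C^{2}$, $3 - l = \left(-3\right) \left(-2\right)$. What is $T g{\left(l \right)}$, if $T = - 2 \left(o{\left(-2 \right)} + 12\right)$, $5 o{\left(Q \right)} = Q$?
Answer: $- \frac{3132}{5} \approx -626.4$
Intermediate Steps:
$l = -3$ ($l = 3 - \left(-3\right) \left(-2\right) = 3 - 6 = -3$)
$o{\left(Q \right)} = \frac{Q}{5}$
$T = - \frac{116}{5}$ ($T = - 2 \left(\frac{1}{5} \left(-2\right) + 12\right) = - 2 \left(- \frac{2}{5} + 12\right) = \left(-2\right) \frac{58}{5} = - \frac{116}{5} \approx -23.2$)
$T g{\left(l \right)} = - \frac{116 \cdot 3 \left(-3\right)^{2}}{5} = - \frac{116 \cdot 3 \cdot 9}{5} = \left(- \frac{116}{5}\right) 27 = - \frac{3132}{5}$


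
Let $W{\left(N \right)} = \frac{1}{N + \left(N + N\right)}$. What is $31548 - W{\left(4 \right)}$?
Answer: $\frac{378575}{12} \approx 31548.0$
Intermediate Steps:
$W{\left(N \right)} = \frac{1}{3 N}$ ($W{\left(N \right)} = \frac{1}{N + 2 N} = \frac{1}{3 N}$)
$31548 - W{\left(4 \right)} = 31548 - \frac{1}{3 \cdot 4} = 31548 - \frac{1}{3} \cdot \frac{1}{4} = 31548 - \frac{1}{12} = \frac{378575}{12}$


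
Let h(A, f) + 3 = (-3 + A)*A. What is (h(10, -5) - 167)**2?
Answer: 10000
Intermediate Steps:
h(A, f) = -3 + A*(-3 + A) (h(A, f) = -3 + (-3 + A)*A = -3 + A*(-3 + A))
(h(10, -5) - 167)**2 = ((-3 + 10**2 - 3*10) - 167)**2 = ((-3 + 100 - 30) - 167)**2 = (67 - 167)**2 = (-100)**2 = 10000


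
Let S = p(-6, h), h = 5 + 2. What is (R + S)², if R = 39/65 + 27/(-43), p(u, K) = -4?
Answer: 749956/46225 ≈ 16.224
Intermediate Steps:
h = 7
R = -6/215 (R = 39*(1/65) + 27*(-1/43) = ⅗ - 27/43 = -6/215 ≈ -0.027907)
S = -4
(R + S)² = (-6/215 - 4)² = (-866/215)² = 749956/46225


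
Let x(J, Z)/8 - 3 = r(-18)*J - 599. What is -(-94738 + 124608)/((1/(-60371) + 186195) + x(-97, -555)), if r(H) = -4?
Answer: -6218213/38414900 ≈ -0.16187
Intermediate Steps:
x(J, Z) = -4768 - 32*J (x(J, Z) = 24 + 8*(-4*J - 599) = 24 + 8*(-599 - 4*J) = 24 + (-4792 - 32*J) = -4768 - 32*J)
-(-94738 + 124608)/((1/(-60371) + 186195) + x(-97, -555)) = -(-94738 + 124608)/((1/(-60371) + 186195) + (-4768 - 32*(-97))) = -29870/((-1/60371 + 186195) + (-4768 + 3104)) = -29870/(11240778344/60371 - 1664) = -29870/11140321000/60371 = -29870*60371/11140321000 = -1*6218213/38414900 = -6218213/38414900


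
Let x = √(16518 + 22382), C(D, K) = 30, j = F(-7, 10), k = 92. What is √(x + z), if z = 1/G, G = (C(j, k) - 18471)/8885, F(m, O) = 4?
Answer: √(-18205365 + 377856090*√389)/6147 ≈ 14.027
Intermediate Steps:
j = 4
G = -18441/8885 (G = (30 - 18471)/8885 = -18441*1/8885 = -18441/8885 ≈ -2.0755)
x = 10*√389 (x = √38900 = 10*√389 ≈ 197.23)
z = -8885/18441 (z = 1/(-18441/8885) = -8885/18441 ≈ -0.48181)
√(x + z) = √(10*√389 - 8885/18441) = √(-8885/18441 + 10*√389)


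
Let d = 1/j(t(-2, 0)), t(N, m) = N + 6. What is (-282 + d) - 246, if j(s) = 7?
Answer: -3695/7 ≈ -527.86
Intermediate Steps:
t(N, m) = 6 + N
d = ⅐ (d = 1/7 = ⅐ ≈ 0.14286)
(-282 + d) - 246 = (-282 + ⅐) - 246 = -1973/7 - 246 = -3695/7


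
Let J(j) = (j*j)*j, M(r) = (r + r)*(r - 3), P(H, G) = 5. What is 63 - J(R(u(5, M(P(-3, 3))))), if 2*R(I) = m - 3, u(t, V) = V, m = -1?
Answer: 71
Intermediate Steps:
M(r) = 2*r*(-3 + r) (M(r) = (2*r)*(-3 + r) = 2*r*(-3 + r))
R(I) = -2 (R(I) = (-1 - 3)/2 = (½)*(-4) = -2)
J(j) = j³ (J(j) = j²*j = j³)
63 - J(R(u(5, M(P(-3, 3))))) = 63 - 1*(-2)³ = 63 - 1*(-8) = 63 + 8 = 71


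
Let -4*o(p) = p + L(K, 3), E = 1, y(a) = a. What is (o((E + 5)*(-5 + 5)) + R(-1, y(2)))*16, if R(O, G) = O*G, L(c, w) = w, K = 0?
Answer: -44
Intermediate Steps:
R(O, G) = G*O
o(p) = -¾ - p/4 (o(p) = -(p + 3)/4 = -(3 + p)/4 = -¾ - p/4)
(o((E + 5)*(-5 + 5)) + R(-1, y(2)))*16 = ((-¾ - (1 + 5)*(-5 + 5)/4) + 2*(-1))*16 = ((-¾ - 3*0/2) - 2)*16 = ((-¾ - ¼*0) - 2)*16 = ((-¾ + 0) - 2)*16 = (-¾ - 2)*16 = -11/4*16 = -44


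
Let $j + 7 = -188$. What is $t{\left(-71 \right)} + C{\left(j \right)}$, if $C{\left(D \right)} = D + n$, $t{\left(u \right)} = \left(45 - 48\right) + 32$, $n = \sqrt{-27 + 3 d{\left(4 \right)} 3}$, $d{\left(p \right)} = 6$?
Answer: $-166 + 3 \sqrt{3} \approx -160.8$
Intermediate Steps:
$j = -195$ ($j = -7 - 188 = -195$)
$n = 3 \sqrt{3}$ ($n = \sqrt{-27 + 3 \cdot 6 \cdot 3} = \sqrt{-27 + 18 \cdot 3} = \sqrt{-27 + 54} = \sqrt{27} = 3 \sqrt{3} \approx 5.1962$)
$t{\left(u \right)} = 29$ ($t{\left(u \right)} = -3 + 32 = 29$)
$C{\left(D \right)} = D + 3 \sqrt{3}$
$t{\left(-71 \right)} + C{\left(j \right)} = 29 - \left(195 - 3 \sqrt{3}\right) = -166 + 3 \sqrt{3}$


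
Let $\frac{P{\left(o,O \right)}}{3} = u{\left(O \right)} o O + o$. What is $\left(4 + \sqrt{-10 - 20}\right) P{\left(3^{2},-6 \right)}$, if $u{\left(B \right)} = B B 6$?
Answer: $-139860 - 34965 i \sqrt{30} \approx -1.3986 \cdot 10^{5} - 1.9151 \cdot 10^{5} i$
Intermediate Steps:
$u{\left(B \right)} = 6 B^{2}$ ($u{\left(B \right)} = B^{2} \cdot 6 = 6 B^{2}$)
$P{\left(o,O \right)} = 3 o + 18 o O^{3}$ ($P{\left(o,O \right)} = 3 \left(6 O^{2} o O + o\right) = 3 \left(6 o O^{2} O + o\right) = 3 \left(6 o O^{3} + o\right) = 3 \left(o + 6 o O^{3}\right) = 3 o + 18 o O^{3}$)
$\left(4 + \sqrt{-10 - 20}\right) P{\left(3^{2},-6 \right)} = \left(4 + \sqrt{-10 - 20}\right) 3 \cdot 3^{2} \left(1 + 6 \left(-6\right)^{3}\right) = \left(4 + \sqrt{-30}\right) 3 \cdot 9 \left(1 + 6 \left(-216\right)\right) = \left(4 + i \sqrt{30}\right) 3 \cdot 9 \left(1 - 1296\right) = \left(4 + i \sqrt{30}\right) 3 \cdot 9 \left(-1295\right) = \left(4 + i \sqrt{30}\right) \left(-34965\right) = -139860 - 34965 i \sqrt{30}$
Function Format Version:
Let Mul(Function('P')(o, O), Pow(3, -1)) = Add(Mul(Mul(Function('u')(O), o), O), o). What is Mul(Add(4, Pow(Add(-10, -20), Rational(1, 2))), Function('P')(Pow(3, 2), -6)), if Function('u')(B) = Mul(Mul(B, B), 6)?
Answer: Add(-139860, Mul(-34965, I, Pow(30, Rational(1, 2)))) ≈ Add(-1.3986e+5, Mul(-1.9151e+5, I))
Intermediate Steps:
Function('u')(B) = Mul(6, Pow(B, 2)) (Function('u')(B) = Mul(Pow(B, 2), 6) = Mul(6, Pow(B, 2)))
Function('P')(o, O) = Add(Mul(3, o), Mul(18, o, Pow(O, 3))) (Function('P')(o, O) = Mul(3, Add(Mul(Mul(Mul(6, Pow(O, 2)), o), O), o)) = Mul(3, Add(Mul(Mul(6, o, Pow(O, 2)), O), o)) = Mul(3, Add(Mul(6, o, Pow(O, 3)), o)) = Mul(3, Add(o, Mul(6, o, Pow(O, 3)))) = Add(Mul(3, o), Mul(18, o, Pow(O, 3))))
Mul(Add(4, Pow(Add(-10, -20), Rational(1, 2))), Function('P')(Pow(3, 2), -6)) = Mul(Add(4, Pow(Add(-10, -20), Rational(1, 2))), Mul(3, Pow(3, 2), Add(1, Mul(6, Pow(-6, 3))))) = Mul(Add(4, Pow(-30, Rational(1, 2))), Mul(3, 9, Add(1, Mul(6, -216)))) = Mul(Add(4, Mul(I, Pow(30, Rational(1, 2)))), Mul(3, 9, Add(1, -1296))) = Mul(Add(4, Mul(I, Pow(30, Rational(1, 2)))), Mul(3, 9, -1295)) = Mul(Add(4, Mul(I, Pow(30, Rational(1, 2)))), -34965) = Add(-139860, Mul(-34965, I, Pow(30, Rational(1, 2))))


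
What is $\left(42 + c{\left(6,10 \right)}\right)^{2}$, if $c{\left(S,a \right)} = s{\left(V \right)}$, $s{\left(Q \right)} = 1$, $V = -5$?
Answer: $1849$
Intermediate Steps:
$c{\left(S,a \right)} = 1$
$\left(42 + c{\left(6,10 \right)}\right)^{2} = \left(42 + 1\right)^{2} = 43^{2} = 1849$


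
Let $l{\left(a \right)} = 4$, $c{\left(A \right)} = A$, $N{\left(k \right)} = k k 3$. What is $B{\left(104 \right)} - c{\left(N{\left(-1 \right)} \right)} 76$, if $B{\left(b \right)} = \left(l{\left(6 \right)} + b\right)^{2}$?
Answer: $11436$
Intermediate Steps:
$N{\left(k \right)} = 3 k^{2}$ ($N{\left(k \right)} = k^{2} \cdot 3 = 3 k^{2}$)
$B{\left(b \right)} = \left(4 + b\right)^{2}$
$B{\left(104 \right)} - c{\left(N{\left(-1 \right)} \right)} 76 = \left(4 + 104\right)^{2} - 3 \left(-1\right)^{2} \cdot 76 = 108^{2} - 3 \cdot 1 \cdot 76 = 11664 - 3 \cdot 76 = 11664 - 228 = 11436$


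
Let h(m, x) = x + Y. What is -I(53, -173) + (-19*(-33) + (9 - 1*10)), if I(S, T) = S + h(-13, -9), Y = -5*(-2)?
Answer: 572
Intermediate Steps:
Y = 10
h(m, x) = 10 + x (h(m, x) = x + 10 = 10 + x)
I(S, T) = 1 + S (I(S, T) = S + (10 - 9) = S + 1 = 1 + S)
-I(53, -173) + (-19*(-33) + (9 - 1*10)) = -(1 + 53) + (-19*(-33) + (9 - 1*10)) = -1*54 + (627 + (9 - 10)) = -54 + (627 - 1) = -54 + 626 = 572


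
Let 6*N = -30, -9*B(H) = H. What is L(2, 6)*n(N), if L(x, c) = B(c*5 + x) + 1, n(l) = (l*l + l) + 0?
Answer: -460/9 ≈ -51.111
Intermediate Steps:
B(H) = -H/9
N = -5 (N = (1/6)*(-30) = -5)
n(l) = l + l**2 (n(l) = (l**2 + l) + 0 = (l + l**2) + 0 = l + l**2)
L(x, c) = 1 - 5*c/9 - x/9 (L(x, c) = -(c*5 + x)/9 + 1 = -(5*c + x)/9 + 1 = -(x + 5*c)/9 + 1 = (-5*c/9 - x/9) + 1 = 1 - 5*c/9 - x/9)
L(2, 6)*n(N) = (1 - 5/9*6 - 1/9*2)*(-5*(1 - 5)) = (1 - 10/3 - 2/9)*(-5*(-4)) = -23/9*20 = -460/9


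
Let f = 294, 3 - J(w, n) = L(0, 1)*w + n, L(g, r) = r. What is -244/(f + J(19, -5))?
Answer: -244/283 ≈ -0.86219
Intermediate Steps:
J(w, n) = 3 - n - w (J(w, n) = 3 - (1*w + n) = 3 - (w + n) = 3 - (n + w) = 3 + (-n - w) = 3 - n - w)
-244/(f + J(19, -5)) = -244/(294 + (3 - 1*(-5) - 1*19)) = -244/(294 + (3 + 5 - 19)) = -244/(294 - 11) = -244/283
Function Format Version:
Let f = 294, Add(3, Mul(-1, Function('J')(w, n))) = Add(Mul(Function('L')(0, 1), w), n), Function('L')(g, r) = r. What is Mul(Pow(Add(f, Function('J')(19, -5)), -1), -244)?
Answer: Rational(-244, 283) ≈ -0.86219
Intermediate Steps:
Function('J')(w, n) = Add(3, Mul(-1, n), Mul(-1, w)) (Function('J')(w, n) = Add(3, Mul(-1, Add(Mul(1, w), n))) = Add(3, Mul(-1, Add(w, n))) = Add(3, Mul(-1, Add(n, w))) = Add(3, Add(Mul(-1, n), Mul(-1, w))) = Add(3, Mul(-1, n), Mul(-1, w)))
Mul(Pow(Add(f, Function('J')(19, -5)), -1), -244) = Mul(Pow(Add(294, Add(3, Mul(-1, -5), Mul(-1, 19))), -1), -244) = Mul(Pow(Add(294, Add(3, 5, -19)), -1), -244) = Mul(Pow(Add(294, -11), -1), -244) = Mul(Pow(283, -1), -244) = Mul(Rational(1, 283), -244) = Rational(-244, 283)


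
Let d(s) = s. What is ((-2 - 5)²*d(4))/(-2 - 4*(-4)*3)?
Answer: 98/23 ≈ 4.2609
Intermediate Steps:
((-2 - 5)²*d(4))/(-2 - 4*(-4)*3) = ((-2 - 5)²*4)/(-2 - 4*(-4)*3) = ((-7)²*4)/(-2 + 16*3) = (49*4)/(-2 + 48) = 196/46 = 196*(1/46) = 98/23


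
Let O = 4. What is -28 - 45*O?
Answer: -208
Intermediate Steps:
-28 - 45*O = -28 - 45*4 = -28 - 180 = -208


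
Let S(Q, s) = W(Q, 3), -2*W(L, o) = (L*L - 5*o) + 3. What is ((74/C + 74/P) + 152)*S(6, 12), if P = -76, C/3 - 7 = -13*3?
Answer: -137033/76 ≈ -1803.1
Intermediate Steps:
W(L, o) = -3/2 - L²/2 + 5*o/2 (W(L, o) = -((L*L - 5*o) + 3)/2 = -((L² - 5*o) + 3)/2 = -(3 + L² - 5*o)/2 = -3/2 - L²/2 + 5*o/2)
C = -96 (C = 21 + 3*(-13*3) = 21 + 3*(-39) = 21 - 117 = -96)
S(Q, s) = 6 - Q²/2 (S(Q, s) = -3/2 - Q²/2 + (5/2)*3 = -3/2 - Q²/2 + 15/2 = 6 - Q²/2)
((74/C + 74/P) + 152)*S(6, 12) = ((74/(-96) + 74/(-76)) + 152)*(6 - ½*6²) = ((74*(-1/96) + 74*(-1/76)) + 152)*(6 - ½*36) = ((-37/48 - 37/38) + 152)*(6 - 18) = (-1591/912 + 152)*(-12) = (137033/912)*(-12) = -137033/76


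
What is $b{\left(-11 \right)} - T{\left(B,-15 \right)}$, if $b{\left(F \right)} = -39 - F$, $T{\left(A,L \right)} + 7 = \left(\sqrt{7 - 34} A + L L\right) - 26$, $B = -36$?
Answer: $-220 + 108 i \sqrt{3} \approx -220.0 + 187.06 i$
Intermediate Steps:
$T{\left(A,L \right)} = -33 + L^{2} + 3 i A \sqrt{3}$ ($T{\left(A,L \right)} = -7 - \left(26 - L L - \sqrt{7 - 34} A\right) = -7 - \left(26 - L^{2} - \sqrt{-27} A\right) = -7 - \left(26 - L^{2} - 3 i \sqrt{3} A\right) = -7 - \left(26 - L^{2} - 3 i A \sqrt{3}\right) = -7 + \left(-26 + L^{2} + 3 i A \sqrt{3}\right) = -33 + L^{2} + 3 i A \sqrt{3}$)
$b{\left(-11 \right)} - T{\left(B,-15 \right)} = \left(-39 - -11\right) - \left(-33 + \left(-15\right)^{2} + 3 i \left(-36\right) \sqrt{3}\right) = \left(-39 + 11\right) - \left(-33 + 225 - 108 i \sqrt{3}\right) = -28 - \left(192 - 108 i \sqrt{3}\right) = -220 + 108 i \sqrt{3}$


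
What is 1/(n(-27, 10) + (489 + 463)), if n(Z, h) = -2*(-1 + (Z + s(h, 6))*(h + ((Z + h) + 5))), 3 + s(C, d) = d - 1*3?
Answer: 1/846 ≈ 0.0011820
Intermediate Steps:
s(C, d) = -6 + d (s(C, d) = -3 + (d - 1*3) = -3 + (d - 3) = -3 + (-3 + d) = -6 + d)
n(Z, h) = 2 - 2*Z*(5 + Z + 2*h) (n(Z, h) = -2*(-1 + (Z + (-6 + 6))*(h + ((Z + h) + 5))) = -2*(-1 + (Z + 0)*(h + (5 + Z + h))) = -2*(-1 + Z*(5 + Z + 2*h)) = 2 - 2*Z*(5 + Z + 2*h))
1/(n(-27, 10) + (489 + 463)) = 1/((2 - 10*(-27) - 2*(-27)² - 4*(-27)*10) + (489 + 463)) = 1/((2 + 270 - 2*729 + 1080) + 952) = 1/((2 + 270 - 1458 + 1080) + 952) = 1/(-106 + 952) = 1/846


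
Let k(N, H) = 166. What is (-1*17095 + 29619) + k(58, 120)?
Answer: 12690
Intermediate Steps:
(-1*17095 + 29619) + k(58, 120) = (-1*17095 + 29619) + 166 = (-17095 + 29619) + 166 = 12524 + 166 = 12690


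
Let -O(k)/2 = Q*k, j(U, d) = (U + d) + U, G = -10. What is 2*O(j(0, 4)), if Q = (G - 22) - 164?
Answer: 3136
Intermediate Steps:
Q = -196 (Q = (-10 - 22) - 164 = -32 - 164 = -196)
j(U, d) = d + 2*U
O(k) = 392*k (O(k) = -(-392)*k = 392*k)
2*O(j(0, 4)) = 2*(392*(4 + 2*0)) = 2*(392*(4 + 0)) = 2*(392*4) = 2*1568 = 3136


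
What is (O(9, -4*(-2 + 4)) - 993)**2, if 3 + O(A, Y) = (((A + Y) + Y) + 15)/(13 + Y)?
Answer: 24720784/25 ≈ 9.8883e+5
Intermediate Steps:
O(A, Y) = -3 + (15 + A + 2*Y)/(13 + Y) (O(A, Y) = -3 + (((A + Y) + Y) + 15)/(13 + Y) = -3 + ((A + 2*Y) + 15)/(13 + Y) = -3 + (15 + A + 2*Y)/(13 + Y))
(O(9, -4*(-2 + 4)) - 993)**2 = ((-24 + 9 - (-4)*(-2 + 4))/(13 - 4*(-2 + 4)) - 993)**2 = ((-24 + 9 - (-4)*2)/(13 - 4*2) - 993)**2 = ((-24 + 9 - 1*(-8))/(13 - 8) - 993)**2 = ((-24 + 9 + 8)/5 - 993)**2 = ((1/5)*(-7) - 993)**2 = (-7/5 - 993)**2 = (-4972/5)**2 = 24720784/25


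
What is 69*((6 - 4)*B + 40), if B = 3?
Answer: 3174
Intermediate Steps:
69*((6 - 4)*B + 40) = 69*((6 - 4)*3 + 40) = 69*(2*3 + 40) = 69*(6 + 40) = 69*46 = 3174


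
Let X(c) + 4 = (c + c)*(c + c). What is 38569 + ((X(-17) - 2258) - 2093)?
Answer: 35370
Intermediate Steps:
X(c) = -4 + 4*c**2 (X(c) = -4 + (c + c)*(c + c) = -4 + (2*c)*(2*c) = -4 + 4*c**2)
38569 + ((X(-17) - 2258) - 2093) = 38569 + (((-4 + 4*(-17)**2) - 2258) - 2093) = 38569 + (((-4 + 4*289) - 2258) - 2093) = 38569 + (((-4 + 1156) - 2258) - 2093) = 38569 + ((1152 - 2258) - 2093) = 38569 + (-1106 - 2093) = 38569 - 3199 = 35370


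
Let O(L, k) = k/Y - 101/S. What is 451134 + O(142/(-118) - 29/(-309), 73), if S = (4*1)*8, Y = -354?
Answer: 2555203931/5664 ≈ 4.5113e+5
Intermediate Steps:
S = 32 (S = 4*8 = 32)
O(L, k) = -101/32 - k/354 (O(L, k) = k/(-354) - 101/32 = k*(-1/354) - 101*1/32 = -k/354 - 101/32 = -101/32 - k/354)
451134 + O(142/(-118) - 29/(-309), 73) = 451134 + (-101/32 - 1/354*73) = 451134 + (-101/32 - 73/354) = 451134 - 19045/5664 = 2555203931/5664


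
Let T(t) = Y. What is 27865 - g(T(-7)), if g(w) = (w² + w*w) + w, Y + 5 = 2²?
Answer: 27864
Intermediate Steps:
Y = -1 (Y = -5 + 2² = -5 + 4 = -1)
T(t) = -1
g(w) = w + 2*w² (g(w) = (w² + w²) + w = 2*w² + w = w + 2*w²)
27865 - g(T(-7)) = 27865 - (-1)*(1 + 2*(-1)) = 27865 - (-1)*(1 - 2) = 27865 - (-1)*(-1) = 27865 - 1*1 = 27865 - 1 = 27864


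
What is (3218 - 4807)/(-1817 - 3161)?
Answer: 1589/4978 ≈ 0.31920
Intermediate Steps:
(3218 - 4807)/(-1817 - 3161) = -1589/(-4978) = -1589*(-1/4978) = 1589/4978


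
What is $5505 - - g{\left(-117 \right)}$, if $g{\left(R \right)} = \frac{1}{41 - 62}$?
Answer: $\frac{115604}{21} \approx 5505.0$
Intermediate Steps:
$g{\left(R \right)} = - \frac{1}{21}$ ($g{\left(R \right)} = \frac{1}{-21} = - \frac{1}{21}$)
$5505 - - g{\left(-117 \right)} = 5505 - \left(-1\right) \left(- \frac{1}{21}\right) = 5505 - \frac{1}{21} = \frac{115604}{21}$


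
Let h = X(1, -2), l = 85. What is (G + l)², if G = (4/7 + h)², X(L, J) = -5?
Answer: 26275876/2401 ≈ 10944.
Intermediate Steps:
h = -5
G = 961/49 (G = (4/7 - 5)² = (-31/7)² = 961/49 ≈ 19.612)
(G + l)² = (961/49 + 85)² = (5126/49)² = 26275876/2401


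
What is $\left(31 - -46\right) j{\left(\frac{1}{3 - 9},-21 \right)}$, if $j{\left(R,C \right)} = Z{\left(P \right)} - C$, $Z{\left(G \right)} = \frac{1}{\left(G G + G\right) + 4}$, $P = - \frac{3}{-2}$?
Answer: $\frac{50435}{31} \approx 1626.9$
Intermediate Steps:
$P = \frac{3}{2}$ ($P = \left(-3\right) \left(- \frac{1}{2}\right) = \frac{3}{2} \approx 1.5$)
$Z{\left(G \right)} = \frac{1}{4 + G + G^{2}}$ ($Z{\left(G \right)} = \frac{1}{\left(G^{2} + G\right) + 4} = \frac{1}{\left(G + G^{2}\right) + 4} = \frac{1}{4 + G + G^{2}}$)
$j{\left(R,C \right)} = \frac{4}{31} - C$ ($j{\left(R,C \right)} = \frac{1}{4 + \frac{3}{2} + \left(\frac{3}{2}\right)^{2}} - C = \frac{1}{4 + \frac{3}{2} + \frac{9}{4}} - C = \frac{1}{\frac{31}{4}} - C = \frac{4}{31} - C$)
$\left(31 - -46\right) j{\left(\frac{1}{3 - 9},-21 \right)} = \left(31 - -46\right) \left(\frac{4}{31} - -21\right) = \left(31 + 46\right) \left(\frac{4}{31} + 21\right) = 77 \cdot \frac{655}{31} = \frac{50435}{31}$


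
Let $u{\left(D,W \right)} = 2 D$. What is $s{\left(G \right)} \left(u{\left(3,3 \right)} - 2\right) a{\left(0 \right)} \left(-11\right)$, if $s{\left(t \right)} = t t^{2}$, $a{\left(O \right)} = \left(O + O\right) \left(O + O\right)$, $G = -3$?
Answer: $0$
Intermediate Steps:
$a{\left(O \right)} = 4 O^{2}$ ($a{\left(O \right)} = 2 O 2 O = 4 O^{2}$)
$s{\left(t \right)} = t^{3}$
$s{\left(G \right)} \left(u{\left(3,3 \right)} - 2\right) a{\left(0 \right)} \left(-11\right) = \left(-3\right)^{3} \left(2 \cdot 3 - 2\right) 4 \cdot 0^{2} \left(-11\right) = - 27 \left(6 - 2\right) 4 \cdot 0 \left(-11\right) = - 27 \cdot 4 \cdot 0 \left(-11\right) = \left(-27\right) 0 \left(-11\right) = 0 \left(-11\right) = 0$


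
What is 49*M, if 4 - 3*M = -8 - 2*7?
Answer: 1274/3 ≈ 424.67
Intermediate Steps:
M = 26/3 (M = 4/3 - (-8 - 2*7)/3 = 4/3 - (-8 - 14)/3 = 4/3 - 1/3*(-22) = 4/3 + 22/3 = 26/3 ≈ 8.6667)
49*M = 49*(26/3) = 1274/3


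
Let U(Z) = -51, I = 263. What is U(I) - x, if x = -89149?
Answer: 89098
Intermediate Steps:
U(I) - x = -51 - 1*(-89149) = -51 + 89149 = 89098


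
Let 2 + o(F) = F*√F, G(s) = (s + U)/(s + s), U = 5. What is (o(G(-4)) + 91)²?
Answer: (2848 - I*√2)²/1024 ≈ 7921.0 - 7.8666*I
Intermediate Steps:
G(s) = (5 + s)/(2*s) (G(s) = (s + 5)/(s + s) = (5 + s)/((2*s)) = (5 + s)*(1/(2*s)) = (5 + s)/(2*s))
o(F) = -2 + F^(3/2) (o(F) = -2 + F*√F = -2 + F^(3/2))
(o(G(-4)) + 91)² = ((-2 + ((½)*(5 - 4)/(-4))^(3/2)) + 91)² = ((-2 + ((½)*(-¼)*1)^(3/2)) + 91)² = ((-2 + (-⅛)^(3/2)) + 91)² = ((-2 - I*√2/32) + 91)² = (89 - I*√2/32)²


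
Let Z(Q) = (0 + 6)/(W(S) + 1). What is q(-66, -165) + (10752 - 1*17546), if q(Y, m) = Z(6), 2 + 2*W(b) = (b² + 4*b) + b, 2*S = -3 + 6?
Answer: -88306/13 ≈ -6792.8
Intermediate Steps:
S = 3/2 (S = (-3 + 6)/2 = (½)*3 = 3/2 ≈ 1.5000)
W(b) = -1 + b²/2 + 5*b/2 (W(b) = -1 + ((b² + 4*b) + b)/2 = -1 + (b² + 5*b)/2 = -1 + (b²/2 + 5*b/2) = -1 + b²/2 + 5*b/2)
Z(Q) = 16/13 (Z(Q) = (0 + 6)/((-1 + (3/2)²/2 + (5/2)*(3/2)) + 1) = 6/((-1 + (½)*(9/4) + 15/4) + 1) = 6/((-1 + 9/8 + 15/4) + 1) = 6/(31/8 + 1) = 6/(39/8) = 6*(8/39) = 16/13)
q(Y, m) = 16/13
q(-66, -165) + (10752 - 1*17546) = 16/13 + (10752 - 1*17546) = 16/13 + (10752 - 17546) = 16/13 - 6794 = -88306/13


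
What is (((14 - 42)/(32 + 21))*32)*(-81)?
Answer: 72576/53 ≈ 1369.4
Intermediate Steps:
(((14 - 42)/(32 + 21))*32)*(-81) = (-28/53*32)*(-81) = (-28*1/53*32)*(-81) = -28/53*32*(-81) = -896/53*(-81) = 72576/53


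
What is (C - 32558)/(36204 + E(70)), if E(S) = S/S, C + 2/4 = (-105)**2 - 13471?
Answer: -70009/72410 ≈ -0.96684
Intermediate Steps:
C = -4893/2 (C = -1/2 + ((-105)**2 - 13471) = -1/2 + (11025 - 13471) = -1/2 - 2446 = -4893/2 ≈ -2446.5)
E(S) = 1
(C - 32558)/(36204 + E(70)) = (-4893/2 - 32558)/(36204 + 1) = -70009/2/36205 = -70009/2*1/36205 = -70009/72410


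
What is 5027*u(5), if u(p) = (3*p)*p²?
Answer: 1885125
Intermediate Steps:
u(p) = 3*p³
5027*u(5) = 5027*(3*5³) = 5027*(3*125) = 5027*375 = 1885125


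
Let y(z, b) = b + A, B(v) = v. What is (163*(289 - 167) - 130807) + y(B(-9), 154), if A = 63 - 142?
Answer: -110846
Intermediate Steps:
A = -79
y(z, b) = -79 + b (y(z, b) = b - 79 = -79 + b)
(163*(289 - 167) - 130807) + y(B(-9), 154) = (163*(289 - 167) - 130807) + (-79 + 154) = (163*122 - 130807) + 75 = (19886 - 130807) + 75 = -110921 + 75 = -110846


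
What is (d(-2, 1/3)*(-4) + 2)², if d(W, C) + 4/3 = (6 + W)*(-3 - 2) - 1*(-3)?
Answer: 51076/9 ≈ 5675.1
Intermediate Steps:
d(W, C) = -85/3 - 5*W (d(W, C) = -4/3 + ((6 + W)*(-3 - 2) - 1*(-3)) = -4/3 + ((6 + W)*(-5) + 3) = -4/3 + ((-30 - 5*W) + 3) = -4/3 + (-27 - 5*W) = -85/3 - 5*W)
(d(-2, 1/3)*(-4) + 2)² = ((-85/3 - 5*(-2))*(-4) + 2)² = ((-85/3 + 10)*(-4) + 2)² = (-55/3*(-4) + 2)² = (220/3 + 2)² = (226/3)² = 51076/9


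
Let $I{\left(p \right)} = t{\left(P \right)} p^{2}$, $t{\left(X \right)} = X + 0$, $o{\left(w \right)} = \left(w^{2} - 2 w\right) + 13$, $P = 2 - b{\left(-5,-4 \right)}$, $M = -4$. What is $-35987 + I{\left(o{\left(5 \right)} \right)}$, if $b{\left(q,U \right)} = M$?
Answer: $-31283$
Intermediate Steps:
$b{\left(q,U \right)} = -4$
$P = 6$ ($P = 2 - -4 = 2 + 4 = 6$)
$o{\left(w \right)} = 13 + w^{2} - 2 w$
$t{\left(X \right)} = X$
$I{\left(p \right)} = 6 p^{2}$
$-35987 + I{\left(o{\left(5 \right)} \right)} = -35987 + 6 \left(13 + 5^{2} - 10\right)^{2} = -35987 + 6 \left(13 + 25 - 10\right)^{2} = -35987 + 6 \cdot 28^{2} = -35987 + 6 \cdot 784 = -35987 + 4704 = -31283$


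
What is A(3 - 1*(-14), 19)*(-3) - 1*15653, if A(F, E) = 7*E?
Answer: -16052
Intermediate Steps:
A(3 - 1*(-14), 19)*(-3) - 1*15653 = (7*19)*(-3) - 1*15653 = 133*(-3) - 15653 = -399 - 15653 = -16052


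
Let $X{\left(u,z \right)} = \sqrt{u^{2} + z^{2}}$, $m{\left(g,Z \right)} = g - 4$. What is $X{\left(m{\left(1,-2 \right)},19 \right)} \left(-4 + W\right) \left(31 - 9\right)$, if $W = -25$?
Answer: $- 638 \sqrt{370} \approx -12272.0$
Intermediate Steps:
$m{\left(g,Z \right)} = -4 + g$
$X{\left(m{\left(1,-2 \right)},19 \right)} \left(-4 + W\right) \left(31 - 9\right) = \sqrt{\left(-4 + 1\right)^{2} + 19^{2}} \left(-4 - 25\right) \left(31 - 9\right) = \sqrt{\left(-3\right)^{2} + 361} \left(\left(-29\right) 22\right) = \sqrt{9 + 361} \left(-638\right) = \sqrt{370} \left(-638\right) = - 638 \sqrt{370}$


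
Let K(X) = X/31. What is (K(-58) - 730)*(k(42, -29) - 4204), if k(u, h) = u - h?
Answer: 93769504/31 ≈ 3.0248e+6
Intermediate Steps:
K(X) = X/31 (K(X) = X*(1/31) = X/31)
(K(-58) - 730)*(k(42, -29) - 4204) = ((1/31)*(-58) - 730)*((42 - 1*(-29)) - 4204) = (-58/31 - 730)*((42 + 29) - 4204) = -22688*(71 - 4204)/31 = -22688/31*(-4133) = 93769504/31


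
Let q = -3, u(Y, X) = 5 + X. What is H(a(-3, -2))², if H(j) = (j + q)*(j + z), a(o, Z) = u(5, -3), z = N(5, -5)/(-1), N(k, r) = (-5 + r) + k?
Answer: 49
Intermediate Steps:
N(k, r) = -5 + k + r
z = 5 (z = (-5 + 5 - 5)/(-1) = -5*(-1) = 5)
a(o, Z) = 2 (a(o, Z) = 5 - 3 = 2)
H(j) = (-3 + j)*(5 + j) (H(j) = (j - 3)*(j + 5) = (-3 + j)*(5 + j))
H(a(-3, -2))² = (-15 + 2² + 2*2)² = (-15 + 4 + 4)² = (-7)² = 49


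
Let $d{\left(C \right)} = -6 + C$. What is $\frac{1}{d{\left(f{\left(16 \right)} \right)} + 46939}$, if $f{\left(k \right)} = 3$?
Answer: $\frac{1}{46936} \approx 2.1306 \cdot 10^{-5}$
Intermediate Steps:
$\frac{1}{d{\left(f{\left(16 \right)} \right)} + 46939} = \frac{1}{\left(-6 + 3\right) + 46939} = \frac{1}{-3 + 46939} = \frac{1}{46936}$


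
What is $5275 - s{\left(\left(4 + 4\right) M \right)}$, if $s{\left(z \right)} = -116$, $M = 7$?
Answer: $5391$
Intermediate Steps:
$5275 - s{\left(\left(4 + 4\right) M \right)} = 5275 - -116 = 5275 + 116 = 5391$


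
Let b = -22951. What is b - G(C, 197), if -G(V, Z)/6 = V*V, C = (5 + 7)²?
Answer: 101465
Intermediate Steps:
C = 144 (C = 12² = 144)
G(V, Z) = -6*V² (G(V, Z) = -6*V*V = -6*V²)
b - G(C, 197) = -22951 - (-6)*144² = -22951 - (-6)*20736 = -22951 - 1*(-124416) = -22951 + 124416 = 101465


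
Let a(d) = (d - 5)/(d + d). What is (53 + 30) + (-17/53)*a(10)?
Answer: 17579/212 ≈ 82.920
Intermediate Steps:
a(d) = (-5 + d)/(2*d) (a(d) = (-5 + d)/((2*d)) = (-5 + d)*(1/(2*d)) = (-5 + d)/(2*d))
(53 + 30) + (-17/53)*a(10) = (53 + 30) + (-17/53)*((1/2)*(-5 + 10)/10) = 83 + (-17*1/53)*((1/2)*(1/10)*5) = 83 - 17/53*1/4 = 83 - 17/212 = 17579/212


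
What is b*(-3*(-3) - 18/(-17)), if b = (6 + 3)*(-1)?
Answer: -1539/17 ≈ -90.529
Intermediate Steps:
b = -9 (b = 9*(-1) = -9)
b*(-3*(-3) - 18/(-17)) = -9*(-3*(-3) - 18/(-17)) = -9*(9 - 18*(-1/17)) = -9*(9 + 18/17) = -9*171/17 = -1539/17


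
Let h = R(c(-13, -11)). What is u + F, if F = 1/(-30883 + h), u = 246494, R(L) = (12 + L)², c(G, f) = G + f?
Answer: 7576979065/30739 ≈ 2.4649e+5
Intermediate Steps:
h = 144 (h = (12 + (-13 - 11))² = (12 - 24)² = (-12)² = 144)
F = -1/30739 (F = 1/(-30883 + 144) = 1/(-30739) = -1/30739 ≈ -3.2532e-5)
u + F = 246494 - 1/30739 = 7576979065/30739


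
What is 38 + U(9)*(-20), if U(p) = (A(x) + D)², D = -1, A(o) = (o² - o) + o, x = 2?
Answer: -142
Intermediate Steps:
A(o) = o²
U(p) = 9 (U(p) = (2² - 1)² = (4 - 1)² = 3² = 9)
38 + U(9)*(-20) = 38 + 9*(-20) = 38 - 180 = -142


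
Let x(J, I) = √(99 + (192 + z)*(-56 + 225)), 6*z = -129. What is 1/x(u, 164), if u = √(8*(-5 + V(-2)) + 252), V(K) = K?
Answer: √115654/57827 ≈ 0.0058810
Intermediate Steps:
z = -43/2 (z = (⅙)*(-129) = -43/2 ≈ -21.500)
u = 14 (u = √(8*(-5 - 2) + 252) = √(8*(-7) + 252) = √(-56 + 252) = √196 = 14)
x(J, I) = √115654/2 (x(J, I) = √(99 + (192 - 43/2)*(-56 + 225)) = √(99 + (341/2)*169) = √(99 + 57629/2) = √(57827/2) = √115654/2)
1/x(u, 164) = 1/(√115654/2) = √115654/57827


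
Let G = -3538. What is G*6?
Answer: -21228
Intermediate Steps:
G*6 = -3538*6 = -21228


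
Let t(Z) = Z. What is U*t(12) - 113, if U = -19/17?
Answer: -2149/17 ≈ -126.41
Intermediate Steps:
U = -19/17 (U = -19*1/17 = -19/17 ≈ -1.1176)
U*t(12) - 113 = -19/17*12 - 113 = -228/17 - 113 = -2149/17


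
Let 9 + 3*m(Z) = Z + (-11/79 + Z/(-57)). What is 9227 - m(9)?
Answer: 41549627/4503 ≈ 9227.1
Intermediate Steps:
m(Z) = -722/237 + 56*Z/171 (m(Z) = -3 + (Z + (-11/79 + Z/(-57)))/3 = -3 + (Z + (-11*1/79 + Z*(-1/57)))/3 = -3 + (Z + (-11/79 - Z/57))/3 = -3 + (-11/79 + 56*Z/57)/3 = -3 + (-11/237 + 56*Z/171) = -722/237 + 56*Z/171)
9227 - m(9) = 9227 - (-722/237 + (56/171)*9) = 9227 - (-722/237 + 56/19) = 9227 - 1*(-446/4503) = 9227 + 446/4503 = 41549627/4503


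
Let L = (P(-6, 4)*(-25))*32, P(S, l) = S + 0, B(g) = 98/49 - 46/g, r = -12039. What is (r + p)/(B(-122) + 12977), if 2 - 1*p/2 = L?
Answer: -1319735/791742 ≈ -1.6669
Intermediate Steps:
B(g) = 2 - 46/g (B(g) = 98*(1/49) - 46/g = 2 - 46/g)
P(S, l) = S
L = 4800 (L = -6*(-25)*32 = 150*32 = 4800)
p = -9596 (p = 4 - 2*4800 = 4 - 9600 = -9596)
(r + p)/(B(-122) + 12977) = (-12039 - 9596)/((2 - 46/(-122)) + 12977) = -21635/((2 - 46*(-1/122)) + 12977) = -21635/((2 + 23/61) + 12977) = -21635/(145/61 + 12977) = -21635/791742/61 = -21635*61/791742 = -1319735/791742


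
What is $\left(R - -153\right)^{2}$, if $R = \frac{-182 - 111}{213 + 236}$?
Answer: $\frac{4679107216}{201601} \approx 23210.0$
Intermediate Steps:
$R = - \frac{293}{449} \approx -0.65256$
$\left(R - -153\right)^{2} = \left(- \frac{293}{449} - -153\right)^{2} = \left(- \frac{293}{449} + \left(-10 + 163\right)\right)^{2} = \left(- \frac{293}{449} + 153\right)^{2} = \left(\frac{68404}{449}\right)^{2} = \frac{4679107216}{201601}$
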